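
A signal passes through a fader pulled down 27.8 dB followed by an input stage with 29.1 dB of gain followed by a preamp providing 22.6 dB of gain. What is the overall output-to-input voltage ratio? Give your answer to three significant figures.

15.7

Net gain = (−27.8) + 29.1 + 22.6 = 23.9 dB.
Voltage ratio = 10^(23.9/20) = 15.7.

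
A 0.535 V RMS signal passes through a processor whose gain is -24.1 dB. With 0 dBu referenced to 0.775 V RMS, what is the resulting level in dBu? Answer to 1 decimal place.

Input level: 20·log₁₀(0.535/0.775) = -3.22 dBu.
Output: -3.22 − 24.1 = -27.3 dBu.

-27.3 dBu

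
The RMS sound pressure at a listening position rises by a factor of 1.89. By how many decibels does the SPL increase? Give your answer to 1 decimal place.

SPL change from a pressure ratio uses the 20·log₁₀ form:
20·log₁₀(1.89) = 5.5 dB.

5.5 dB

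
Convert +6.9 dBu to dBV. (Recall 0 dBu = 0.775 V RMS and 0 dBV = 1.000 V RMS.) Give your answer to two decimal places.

+4.69 dBV

The offset between the scales is 20·log₁₀(0.775/1.000) = −2.214 dB.
So dBV = +6.9 − 2.214 = +4.69 dBV.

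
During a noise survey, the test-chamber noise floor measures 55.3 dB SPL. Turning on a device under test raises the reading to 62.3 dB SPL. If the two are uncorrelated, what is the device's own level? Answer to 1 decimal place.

Background correction is a power subtraction:
L_src = 10·log₁₀(10^(62.3/10) − 10^(55.3/10)) = 10·log₁₀(1359000) = 61.3 dB SPL.

61.3 dB SPL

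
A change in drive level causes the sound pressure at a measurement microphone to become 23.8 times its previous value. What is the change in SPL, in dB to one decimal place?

Sound pressure is an amplitude quantity: ΔL = 20·log₁₀(p₂/p₁).
20·log₁₀(23.8) = 27.5 dB.

27.5 dB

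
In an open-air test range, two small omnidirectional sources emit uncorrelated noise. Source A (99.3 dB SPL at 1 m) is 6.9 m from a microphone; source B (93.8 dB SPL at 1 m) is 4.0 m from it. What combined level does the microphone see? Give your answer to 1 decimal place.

At the listener: L_A = 99.3 − 20·log₁₀(6.9) = 82.52 dB; L_B = 93.8 − 20·log₁₀(4.0) = 81.76 dB.
Combined: 10·log₁₀(10^(82.52/10)+10^(81.76/10)) = 85.2 dB SPL.

85.2 dB SPL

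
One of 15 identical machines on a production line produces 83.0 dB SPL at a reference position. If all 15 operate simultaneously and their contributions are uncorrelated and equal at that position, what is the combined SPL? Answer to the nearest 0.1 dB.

15 equal incoherent sources raise the level by 10·log₁₀(15) = 11.76 dB.
L_total = 83.0 + 11.76 = 94.8 dB SPL.

94.8 dB SPL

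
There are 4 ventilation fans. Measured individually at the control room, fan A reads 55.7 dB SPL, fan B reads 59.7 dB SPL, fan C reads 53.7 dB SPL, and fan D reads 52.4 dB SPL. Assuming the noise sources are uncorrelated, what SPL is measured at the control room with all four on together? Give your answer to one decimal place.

Add the sources as powers (linear), then convert back to dB:
L_total = 10·log₁₀(10^(55.7/10) + 10^(59.7/10) + 10^(53.7/10) + 10^(52.4/10)) = 10·log₁₀(1713000) = 62.3 dB SPL.

62.3 dB SPL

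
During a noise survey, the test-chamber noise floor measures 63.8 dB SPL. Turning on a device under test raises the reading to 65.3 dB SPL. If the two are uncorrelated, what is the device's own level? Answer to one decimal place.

Background correction is a power subtraction:
L_src = 10·log₁₀(10^(65.3/10) − 10^(63.8/10)) = 10·log₁₀(989600) = 60.0 dB SPL.

60.0 dB SPL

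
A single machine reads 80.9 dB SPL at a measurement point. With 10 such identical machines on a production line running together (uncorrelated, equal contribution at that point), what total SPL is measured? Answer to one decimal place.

10 equal incoherent sources raise the level by 10·log₁₀(10) = 10.00 dB.
L_total = 80.9 + 10.00 = 90.9 dB SPL.

90.9 dB SPL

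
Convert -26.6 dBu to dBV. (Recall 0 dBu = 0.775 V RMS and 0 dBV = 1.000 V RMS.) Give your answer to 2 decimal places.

The offset between the scales is 20·log₁₀(0.775/1.000) = −2.214 dB.
So dBV = -26.6 − 2.214 = -28.81 dBV.

-28.81 dBV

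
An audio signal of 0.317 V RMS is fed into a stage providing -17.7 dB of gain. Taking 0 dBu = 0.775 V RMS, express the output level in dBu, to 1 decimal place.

-25.5 dBu

Input level: 20·log₁₀(0.317/0.775) = -7.76 dBu.
Output: -7.76 − 17.7 = -25.5 dBu.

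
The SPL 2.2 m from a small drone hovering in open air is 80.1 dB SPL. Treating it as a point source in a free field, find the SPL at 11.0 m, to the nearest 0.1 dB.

66.1 dB SPL

For a point source in a free field, ΔL = −20·log₁₀(d₂/d₁).
ΔL = −20·log₁₀(11.0/2.2) = -13.98 dB, so L₂ = 80.1 + (-13.98) = 66.1 dB SPL.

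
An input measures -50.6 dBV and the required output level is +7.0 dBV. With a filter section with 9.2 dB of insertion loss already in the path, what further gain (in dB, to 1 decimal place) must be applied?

66.8 dB

The required make-up gain is the shortfall in the dB sum.
G = +7.0 − (-50.6) + 9.2 = 66.8 dB.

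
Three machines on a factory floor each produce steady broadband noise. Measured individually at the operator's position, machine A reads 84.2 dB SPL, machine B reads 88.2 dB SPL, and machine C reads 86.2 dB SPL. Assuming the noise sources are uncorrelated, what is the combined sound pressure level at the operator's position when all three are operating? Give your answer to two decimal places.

Incoherent sources sum as intensities:
L_total = 10·log₁₀(10^(84.2/10) + 10^(88.2/10) + 10^(86.2/10)) = 10·log₁₀(1341000000) = 91.27 dB SPL.

91.27 dB SPL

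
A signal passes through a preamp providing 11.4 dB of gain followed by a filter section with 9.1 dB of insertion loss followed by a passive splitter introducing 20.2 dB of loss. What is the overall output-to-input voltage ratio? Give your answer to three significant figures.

Net gain = 11.4 + (−9.1) + (−20.2) = -17.9 dB.
Voltage ratio = 10^(-17.9/20) = 0.127.

0.127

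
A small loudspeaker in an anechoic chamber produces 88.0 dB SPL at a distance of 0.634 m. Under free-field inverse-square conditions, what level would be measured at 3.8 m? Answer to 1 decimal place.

72.4 dB SPL

Inverse-square spreading gives ΔL = −20·log₁₀(d₂/d₁).
ΔL = −20·log₁₀(3.8/0.634) = -15.55 dB, so L₂ = 88.0 + (-15.55) = 72.4 dB SPL.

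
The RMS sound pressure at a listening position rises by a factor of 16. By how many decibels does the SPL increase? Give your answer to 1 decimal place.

24.1 dB

SPL change from a pressure ratio uses the 20·log₁₀ form:
20·log₁₀(16) = 24.1 dB.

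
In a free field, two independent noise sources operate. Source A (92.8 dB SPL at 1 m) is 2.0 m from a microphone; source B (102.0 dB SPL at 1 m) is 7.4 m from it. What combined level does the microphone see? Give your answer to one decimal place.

88.8 dB SPL

At the listener: L_A = 92.8 − 20·log₁₀(2.0) = 86.78 dB; L_B = 102.0 − 20·log₁₀(7.4) = 84.62 dB.
Combined: 10·log₁₀(10^(86.78/10)+10^(84.62/10)) = 88.8 dB SPL.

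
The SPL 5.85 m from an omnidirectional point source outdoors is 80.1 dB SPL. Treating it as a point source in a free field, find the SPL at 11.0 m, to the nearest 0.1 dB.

For a point source in a free field, ΔL = −20·log₁₀(d₂/d₁).
ΔL = −20·log₁₀(11.0/5.85) = -5.48 dB, so L₂ = 80.1 + (-5.48) = 74.6 dB SPL.

74.6 dB SPL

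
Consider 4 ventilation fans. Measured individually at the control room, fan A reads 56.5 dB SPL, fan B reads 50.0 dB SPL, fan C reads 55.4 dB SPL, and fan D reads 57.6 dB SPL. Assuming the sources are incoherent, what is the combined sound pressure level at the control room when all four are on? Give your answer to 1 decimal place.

Add the sources as powers (linear), then convert back to dB:
L_total = 10·log₁₀(10^(56.5/10) + 10^(50.0/10) + 10^(55.4/10) + 10^(57.6/10)) = 10·log₁₀(1469000) = 61.7 dB SPL.

61.7 dB SPL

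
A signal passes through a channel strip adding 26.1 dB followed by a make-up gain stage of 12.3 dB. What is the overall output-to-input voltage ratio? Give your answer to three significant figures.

Net gain = 26.1 + 12.3 = 38.4 dB.
Voltage ratio = 10^(38.4/20) = 83.2.

83.2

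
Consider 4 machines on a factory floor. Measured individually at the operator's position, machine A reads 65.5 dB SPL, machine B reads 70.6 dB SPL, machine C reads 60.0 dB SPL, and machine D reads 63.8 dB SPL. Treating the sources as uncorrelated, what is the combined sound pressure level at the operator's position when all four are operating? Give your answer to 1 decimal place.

Incoherent sources sum as intensities:
L_total = 10·log₁₀(10^(65.5/10) + 10^(70.6/10) + 10^(60.0/10) + 10^(63.8/10)) = 10·log₁₀(18430000) = 72.7 dB SPL.

72.7 dB SPL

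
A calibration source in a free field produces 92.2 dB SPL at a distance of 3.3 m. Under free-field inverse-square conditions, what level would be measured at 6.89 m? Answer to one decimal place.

85.8 dB SPL

For a point source in a free field, ΔL = −20·log₁₀(d₂/d₁).
ΔL = −20·log₁₀(6.89/3.3) = -6.39 dB, so L₂ = 92.2 + (-6.39) = 85.8 dB SPL.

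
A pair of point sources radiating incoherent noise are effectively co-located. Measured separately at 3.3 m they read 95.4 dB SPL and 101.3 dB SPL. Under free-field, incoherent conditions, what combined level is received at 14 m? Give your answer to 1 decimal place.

Combined at 3.3 m: 10·log₁₀(10^(95.4/10)+10^(101.3/10)) = 102.29 dB SPL.
Then apply −20·log₁₀(14/3.3) = -12.55 dB → 89.7 dB SPL.

89.7 dB SPL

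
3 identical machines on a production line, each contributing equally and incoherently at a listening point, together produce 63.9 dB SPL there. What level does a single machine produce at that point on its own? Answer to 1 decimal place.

3 equal incoherent sources add 10·log₁₀(3) = 4.77 dB over one source.
L_one = 63.9 − 4.77 = 59.1 dB SPL.

59.1 dB SPL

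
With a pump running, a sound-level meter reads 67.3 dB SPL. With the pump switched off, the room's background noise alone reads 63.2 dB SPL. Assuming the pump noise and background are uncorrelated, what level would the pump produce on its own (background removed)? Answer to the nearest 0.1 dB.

65.2 dB SPL

Background correction is a power subtraction:
L_src = 10·log₁₀(10^(67.3/10) − 10^(63.2/10)) = 10·log₁₀(3281000) = 65.2 dB SPL.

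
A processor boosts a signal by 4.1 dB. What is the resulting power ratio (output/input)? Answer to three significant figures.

Power ratio = 10^(dB/10).
10^(4.1/10) = 10^(0.4100) = 2.57.

2.57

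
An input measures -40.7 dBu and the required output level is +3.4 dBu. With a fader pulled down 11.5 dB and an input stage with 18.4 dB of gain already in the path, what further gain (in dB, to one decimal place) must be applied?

The required make-up gain is the shortfall in the dB sum.
G = +3.4 − (-40.7) + 11.5 − 18.4 = 37.2 dB.

37.2 dB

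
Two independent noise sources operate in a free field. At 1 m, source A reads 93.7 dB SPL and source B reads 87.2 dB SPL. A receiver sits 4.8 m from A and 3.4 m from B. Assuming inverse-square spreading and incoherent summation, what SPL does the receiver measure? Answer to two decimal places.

81.68 dB SPL

At the listener: L_A = 93.7 − 20·log₁₀(4.8) = 80.075 dB; L_B = 87.2 − 20·log₁₀(3.4) = 76.570 dB.
Combined: 10·log₁₀(10^(80.075/10)+10^(76.570/10)) = 81.68 dB SPL.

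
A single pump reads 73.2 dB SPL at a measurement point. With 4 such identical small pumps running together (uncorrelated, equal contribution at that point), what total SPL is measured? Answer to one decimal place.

4 equal incoherent sources raise the level by 10·log₁₀(4) = 6.02 dB.
L_total = 73.2 + 6.02 = 79.2 dB SPL.

79.2 dB SPL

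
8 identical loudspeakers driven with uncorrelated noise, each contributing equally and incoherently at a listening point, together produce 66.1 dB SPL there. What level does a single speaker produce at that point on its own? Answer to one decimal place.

57.1 dB SPL

8 equal incoherent sources add 10·log₁₀(8) = 9.03 dB over one source.
L_one = 66.1 − 9.03 = 57.1 dB SPL.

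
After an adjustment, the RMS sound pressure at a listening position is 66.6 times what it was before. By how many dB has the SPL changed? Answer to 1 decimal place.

36.5 dB

SPL change from a pressure ratio uses the 20·log₁₀ form:
20·log₁₀(66.6) = 36.5 dB.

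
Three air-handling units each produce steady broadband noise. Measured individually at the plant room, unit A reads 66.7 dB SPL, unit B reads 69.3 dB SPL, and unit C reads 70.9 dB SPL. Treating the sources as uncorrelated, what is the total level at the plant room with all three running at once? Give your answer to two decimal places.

Add the sources as powers (linear), then convert back to dB:
L_total = 10·log₁₀(10^(66.7/10) + 10^(69.3/10) + 10^(70.9/10)) = 10·log₁₀(25490000) = 74.06 dB SPL.

74.06 dB SPL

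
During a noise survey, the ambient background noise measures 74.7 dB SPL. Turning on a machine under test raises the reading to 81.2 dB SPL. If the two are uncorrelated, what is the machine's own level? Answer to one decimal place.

Subtract intensities: L_src = 10·log₁₀(10^(L_total/10) − 10^(L_bg/10)).
L_src = 10·log₁₀(10^(81.2/10) − 10^(74.7/10)) = 10·log₁₀(102300000) = 80.1 dB SPL.

80.1 dB SPL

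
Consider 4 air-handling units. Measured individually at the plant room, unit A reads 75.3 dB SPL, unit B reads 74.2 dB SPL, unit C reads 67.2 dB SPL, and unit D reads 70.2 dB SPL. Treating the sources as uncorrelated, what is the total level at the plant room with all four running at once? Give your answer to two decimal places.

Uncorrelated sources add in intensity (power), not in dB.
L_total = 10·log₁₀(10^(75.3/10) + 10^(74.2/10) + 10^(67.2/10) + 10^(70.2/10)) = 10·log₁₀(75910000) = 78.80 dB SPL.

78.80 dB SPL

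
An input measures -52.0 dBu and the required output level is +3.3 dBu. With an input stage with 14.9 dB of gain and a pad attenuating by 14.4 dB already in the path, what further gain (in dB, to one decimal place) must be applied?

54.8 dB

The required make-up gain is the shortfall in the dB sum.
G = +3.3 − (-52.0) − 14.9 + 14.4 = 54.8 dB.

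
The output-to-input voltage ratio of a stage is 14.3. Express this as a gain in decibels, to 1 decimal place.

23.1 dB

For a voltage ratio, dB = 20·log₁₀(V₂/V₁).
20·log₁₀(14.3) = 23.1 dB.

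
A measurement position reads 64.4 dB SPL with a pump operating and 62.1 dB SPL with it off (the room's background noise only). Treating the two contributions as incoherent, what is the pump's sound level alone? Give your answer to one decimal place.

60.5 dB SPL

Remove the background by subtracting linear intensities:
L_src = 10·log₁₀(10^(64.4/10) − 10^(62.1/10)) = 10·log₁₀(1132000) = 60.5 dB SPL.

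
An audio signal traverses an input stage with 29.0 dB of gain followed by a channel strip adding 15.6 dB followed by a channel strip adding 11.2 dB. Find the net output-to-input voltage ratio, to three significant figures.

Net gain = 29.0 + 15.6 + 11.2 = 55.8 dB.
Voltage ratio = 10^(55.8/20) = 617.

617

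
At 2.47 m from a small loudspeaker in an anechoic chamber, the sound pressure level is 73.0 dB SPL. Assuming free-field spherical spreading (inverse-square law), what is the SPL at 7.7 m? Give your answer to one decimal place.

63.1 dB SPL

Inverse-square spreading gives ΔL = −20·log₁₀(d₂/d₁).
ΔL = −20·log₁₀(7.7/2.47) = -9.88 dB, so L₂ = 73.0 + (-9.88) = 63.1 dB SPL.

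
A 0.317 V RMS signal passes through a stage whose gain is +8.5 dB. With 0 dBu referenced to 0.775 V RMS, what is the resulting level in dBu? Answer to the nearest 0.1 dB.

Input level: 20·log₁₀(0.317/0.775) = -7.76 dBu.
Output: -7.76 + 8.5 = +0.7 dBu.

+0.7 dBu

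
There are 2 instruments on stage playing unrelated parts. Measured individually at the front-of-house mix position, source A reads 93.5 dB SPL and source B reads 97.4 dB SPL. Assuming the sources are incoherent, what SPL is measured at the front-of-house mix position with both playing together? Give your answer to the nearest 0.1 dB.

Incoherent sources sum as intensities:
L_total = 10·log₁₀(10^(93.5/10) + 10^(97.4/10)) = 10·log₁₀(7734000000) = 98.9 dB SPL.

98.9 dB SPL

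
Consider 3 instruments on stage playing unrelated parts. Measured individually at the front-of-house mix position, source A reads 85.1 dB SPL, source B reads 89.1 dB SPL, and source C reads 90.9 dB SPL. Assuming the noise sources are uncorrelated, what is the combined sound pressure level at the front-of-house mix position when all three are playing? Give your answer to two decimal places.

Add the sources as powers (linear), then convert back to dB:
L_total = 10·log₁₀(10^(85.1/10) + 10^(89.1/10) + 10^(90.9/10)) = 10·log₁₀(2367000000) = 93.74 dB SPL.

93.74 dB SPL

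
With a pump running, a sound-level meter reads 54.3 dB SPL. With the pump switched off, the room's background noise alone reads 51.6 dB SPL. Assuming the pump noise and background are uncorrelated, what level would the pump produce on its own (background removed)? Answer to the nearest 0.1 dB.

Subtract intensities: L_src = 10·log₁₀(10^(L_total/10) − 10^(L_bg/10)).
L_src = 10·log₁₀(10^(54.3/10) − 10^(51.6/10)) = 10·log₁₀(124600) = 51.0 dB SPL.

51.0 dB SPL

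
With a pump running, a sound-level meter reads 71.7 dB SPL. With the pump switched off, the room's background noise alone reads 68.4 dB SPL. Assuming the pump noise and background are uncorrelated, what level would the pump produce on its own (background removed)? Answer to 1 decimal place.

69.0 dB SPL

Subtract intensities: L_src = 10·log₁₀(10^(L_total/10) − 10^(L_bg/10)).
L_src = 10·log₁₀(10^(71.7/10) − 10^(68.4/10)) = 10·log₁₀(7873000) = 69.0 dB SPL.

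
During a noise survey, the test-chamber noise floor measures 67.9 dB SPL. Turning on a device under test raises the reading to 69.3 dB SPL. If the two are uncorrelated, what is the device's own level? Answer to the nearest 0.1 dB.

63.7 dB SPL

Background correction is a power subtraction:
L_src = 10·log₁₀(10^(69.3/10) − 10^(67.9/10)) = 10·log₁₀(2345000) = 63.7 dB SPL.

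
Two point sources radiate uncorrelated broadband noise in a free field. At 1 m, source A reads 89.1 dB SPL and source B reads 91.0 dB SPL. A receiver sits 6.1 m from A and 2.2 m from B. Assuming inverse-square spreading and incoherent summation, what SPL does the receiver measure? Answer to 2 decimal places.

84.50 dB SPL

At the listener: L_A = 89.1 − 20·log₁₀(6.1) = 73.393 dB; L_B = 91.0 − 20·log₁₀(2.2) = 84.152 dB.
Combined: 10·log₁₀(10^(73.393/10)+10^(84.152/10)) = 84.50 dB SPL.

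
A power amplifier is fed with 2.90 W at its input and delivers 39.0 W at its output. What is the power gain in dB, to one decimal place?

Power ratio → dB uses the 10·log₁₀ form:
10·log₁₀(39.0/2.90) = 10·log₁₀(13.45) = 11.3 dB.

11.3 dB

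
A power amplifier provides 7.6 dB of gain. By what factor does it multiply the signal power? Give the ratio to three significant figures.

Power ratio = 10^(dB/10).
10^(7.6/10) = 10^(0.7600) = 5.75.

5.75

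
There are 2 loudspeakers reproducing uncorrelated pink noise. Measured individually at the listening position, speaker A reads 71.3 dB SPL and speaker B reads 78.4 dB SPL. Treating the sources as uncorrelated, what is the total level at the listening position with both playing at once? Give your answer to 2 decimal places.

Uncorrelated sources add in intensity (power), not in dB.
L_total = 10·log₁₀(10^(71.3/10) + 10^(78.4/10)) = 10·log₁₀(82670000) = 79.17 dB SPL.

79.17 dB SPL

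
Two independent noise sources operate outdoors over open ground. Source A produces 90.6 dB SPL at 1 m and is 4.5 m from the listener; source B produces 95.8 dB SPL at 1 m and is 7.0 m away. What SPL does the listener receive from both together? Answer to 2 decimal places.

81.28 dB SPL

At the listener: L_A = 90.6 − 20·log₁₀(4.5) = 77.536 dB; L_B = 95.8 − 20·log₁₀(7.0) = 78.898 dB.
Combined: 10·log₁₀(10^(77.536/10)+10^(78.898/10)) = 81.28 dB SPL.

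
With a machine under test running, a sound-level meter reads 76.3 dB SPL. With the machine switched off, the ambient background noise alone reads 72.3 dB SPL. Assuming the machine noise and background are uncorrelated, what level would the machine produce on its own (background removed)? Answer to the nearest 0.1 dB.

74.1 dB SPL

Subtract intensities: L_src = 10·log₁₀(10^(L_total/10) − 10^(L_bg/10)).
L_src = 10·log₁₀(10^(76.3/10) − 10^(72.3/10)) = 10·log₁₀(25680000) = 74.1 dB SPL.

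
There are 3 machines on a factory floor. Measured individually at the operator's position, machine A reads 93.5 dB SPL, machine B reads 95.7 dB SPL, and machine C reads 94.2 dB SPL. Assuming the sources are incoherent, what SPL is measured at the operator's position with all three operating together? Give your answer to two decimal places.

Incoherent sources sum as intensities:
L_total = 10·log₁₀(10^(93.5/10) + 10^(95.7/10) + 10^(94.2/10)) = 10·log₁₀(8584000000) = 99.34 dB SPL.

99.34 dB SPL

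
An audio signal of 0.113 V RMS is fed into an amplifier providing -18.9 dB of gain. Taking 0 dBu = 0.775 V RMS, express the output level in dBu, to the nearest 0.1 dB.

Input level: 20·log₁₀(0.113/0.775) = -16.72 dBu.
Output: -16.72 − 18.9 = -35.6 dBu.

-35.6 dBu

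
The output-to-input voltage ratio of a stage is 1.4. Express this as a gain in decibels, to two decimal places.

2.92 dB

For a voltage ratio, dB = 20·log₁₀(V₂/V₁).
20·log₁₀(1.4) = 2.92 dB.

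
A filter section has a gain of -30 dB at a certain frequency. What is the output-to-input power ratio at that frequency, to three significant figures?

Power ratio = 10^(dB/10).
10^(-30/10) = 10^(-3.000) = 0.00100.

0.00100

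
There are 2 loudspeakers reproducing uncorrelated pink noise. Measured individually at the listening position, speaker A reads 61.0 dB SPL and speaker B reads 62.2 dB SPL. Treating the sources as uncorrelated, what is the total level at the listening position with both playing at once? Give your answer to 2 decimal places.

Incoherent sources sum as intensities:
L_total = 10·log₁₀(10^(61.0/10) + 10^(62.2/10)) = 10·log₁₀(2919000) = 64.65 dB SPL.

64.65 dB SPL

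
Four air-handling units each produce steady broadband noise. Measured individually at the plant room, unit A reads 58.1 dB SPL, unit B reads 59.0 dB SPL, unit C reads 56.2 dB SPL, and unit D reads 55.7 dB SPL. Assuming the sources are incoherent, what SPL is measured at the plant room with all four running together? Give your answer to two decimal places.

Uncorrelated sources add in intensity (power), not in dB.
L_total = 10·log₁₀(10^(58.1/10) + 10^(59.0/10) + 10^(56.2/10) + 10^(55.7/10)) = 10·log₁₀(2228000) = 63.48 dB SPL.

63.48 dB SPL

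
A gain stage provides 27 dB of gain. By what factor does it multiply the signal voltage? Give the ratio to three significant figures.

Voltage ratio = 10^(dB/20).
10^(27/20) = 10^(1.350) = 22.4.

22.4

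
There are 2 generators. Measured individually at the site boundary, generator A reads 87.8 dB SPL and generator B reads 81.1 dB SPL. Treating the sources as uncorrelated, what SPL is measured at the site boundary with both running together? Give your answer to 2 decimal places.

88.64 dB SPL

Incoherent sources sum as intensities:
L_total = 10·log₁₀(10^(87.8/10) + 10^(81.1/10)) = 10·log₁₀(731400000) = 88.64 dB SPL.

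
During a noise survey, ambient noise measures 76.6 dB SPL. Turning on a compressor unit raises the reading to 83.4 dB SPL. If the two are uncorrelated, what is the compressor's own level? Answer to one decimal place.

Subtract intensities: L_src = 10·log₁₀(10^(L_total/10) − 10^(L_bg/10)).
L_src = 10·log₁₀(10^(83.4/10) − 10^(76.6/10)) = 10·log₁₀(173100000) = 82.4 dB SPL.

82.4 dB SPL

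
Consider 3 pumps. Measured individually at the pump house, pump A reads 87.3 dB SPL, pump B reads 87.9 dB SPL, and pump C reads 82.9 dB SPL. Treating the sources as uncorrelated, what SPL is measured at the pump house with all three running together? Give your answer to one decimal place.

91.3 dB SPL

Uncorrelated sources add in intensity (power), not in dB.
L_total = 10·log₁₀(10^(87.3/10) + 10^(87.9/10) + 10^(82.9/10)) = 10·log₁₀(1349000000) = 91.3 dB SPL.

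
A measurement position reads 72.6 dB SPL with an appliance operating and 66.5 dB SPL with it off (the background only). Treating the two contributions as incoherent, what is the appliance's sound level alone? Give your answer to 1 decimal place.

71.4 dB SPL

Subtract intensities: L_src = 10·log₁₀(10^(L_total/10) − 10^(L_bg/10)).
L_src = 10·log₁₀(10^(72.6/10) − 10^(66.5/10)) = 10·log₁₀(13730000) = 71.4 dB SPL.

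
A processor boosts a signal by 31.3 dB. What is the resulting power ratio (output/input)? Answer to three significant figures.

1350

Power ratio = 10^(dB/10).
10^(31.3/10) = 10^(3.130) = 1350.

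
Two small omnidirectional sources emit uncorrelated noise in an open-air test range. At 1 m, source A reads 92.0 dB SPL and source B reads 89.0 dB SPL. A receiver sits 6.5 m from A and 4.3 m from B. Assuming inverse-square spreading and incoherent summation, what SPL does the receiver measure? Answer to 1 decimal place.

At the listener: L_A = 92.0 − 20·log₁₀(6.5) = 75.74 dB; L_B = 89.0 − 20·log₁₀(4.3) = 76.33 dB.
Combined: 10·log₁₀(10^(75.74/10)+10^(76.33/10)) = 79.1 dB SPL.

79.1 dB SPL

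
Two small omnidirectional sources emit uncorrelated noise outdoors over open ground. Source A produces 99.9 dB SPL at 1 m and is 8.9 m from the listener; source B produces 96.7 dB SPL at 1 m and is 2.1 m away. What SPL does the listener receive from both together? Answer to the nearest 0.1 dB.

At the listener: L_A = 99.9 − 20·log₁₀(8.9) = 80.91 dB; L_B = 96.7 − 20·log₁₀(2.1) = 90.26 dB.
Combined: 10·log₁₀(10^(80.91/10)+10^(90.26/10)) = 90.7 dB SPL.

90.7 dB SPL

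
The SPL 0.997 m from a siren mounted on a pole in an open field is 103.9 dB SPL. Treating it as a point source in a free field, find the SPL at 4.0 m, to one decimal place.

Inverse-square spreading gives ΔL = −20·log₁₀(d₂/d₁).
ΔL = −20·log₁₀(4.0/0.997) = -12.07 dB, so L₂ = 103.9 + (-12.07) = 91.8 dB SPL.

91.8 dB SPL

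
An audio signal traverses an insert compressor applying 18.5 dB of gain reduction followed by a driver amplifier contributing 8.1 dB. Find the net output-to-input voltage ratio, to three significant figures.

Net gain = (−18.5) + 8.1 = -10.4 dB.
Voltage ratio = 10^(-10.4/20) = 0.302.

0.302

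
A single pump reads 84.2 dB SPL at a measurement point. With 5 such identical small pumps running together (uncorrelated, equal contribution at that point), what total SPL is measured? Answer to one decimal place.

5 equal incoherent sources raise the level by 10·log₁₀(5) = 6.99 dB.
L_total = 84.2 + 6.99 = 91.2 dB SPL.

91.2 dB SPL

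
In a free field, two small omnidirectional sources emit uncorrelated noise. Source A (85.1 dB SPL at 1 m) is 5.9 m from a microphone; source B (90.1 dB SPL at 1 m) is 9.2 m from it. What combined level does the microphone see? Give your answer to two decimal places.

73.30 dB SPL

At the listener: L_A = 85.1 − 20·log₁₀(5.9) = 69.683 dB; L_B = 90.1 − 20·log₁₀(9.2) = 70.824 dB.
Combined: 10·log₁₀(10^(69.683/10)+10^(70.824/10)) = 73.30 dB SPL.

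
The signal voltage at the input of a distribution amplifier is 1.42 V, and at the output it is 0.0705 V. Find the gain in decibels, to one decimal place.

For a voltage ratio, dB = 20·log₁₀(V₂/V₁).
20·log₁₀(0.0705/1.42) = 20·log₁₀(0.04965) = -26.1 dB.

-26.1 dB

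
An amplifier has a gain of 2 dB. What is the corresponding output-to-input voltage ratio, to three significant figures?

Voltage ratio = 10^(dB/20).
10^(2/20) = 10^(0.1000) = 1.26.

1.26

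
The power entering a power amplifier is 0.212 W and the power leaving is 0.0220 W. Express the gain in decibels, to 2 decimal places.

-9.84 dB

For a power ratio, dB = 10·log₁₀(P₂/P₁).
10·log₁₀(0.0220/0.212) = 10·log₁₀(0.1038) = -9.84 dB.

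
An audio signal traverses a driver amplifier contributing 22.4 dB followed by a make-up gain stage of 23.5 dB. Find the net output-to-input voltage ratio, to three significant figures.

Net gain = 22.4 + 23.5 = 45.9 dB.
Voltage ratio = 10^(45.9/20) = 197.

197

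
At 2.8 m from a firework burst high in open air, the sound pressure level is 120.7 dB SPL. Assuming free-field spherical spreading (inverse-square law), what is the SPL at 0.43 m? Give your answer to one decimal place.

Inverse-square spreading gives ΔL = −20·log₁₀(d₂/d₁).
ΔL = −20·log₁₀(0.43/2.8) = 16.27 dB, so L₂ = 120.7 + (16.27) = 137.0 dB SPL.

137.0 dB SPL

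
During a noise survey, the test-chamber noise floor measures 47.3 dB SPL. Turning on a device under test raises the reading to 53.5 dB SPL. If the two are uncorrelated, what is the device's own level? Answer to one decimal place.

52.3 dB SPL

Background correction is a power subtraction:
L_src = 10·log₁₀(10^(53.5/10) − 10^(47.3/10)) = 10·log₁₀(170200) = 52.3 dB SPL.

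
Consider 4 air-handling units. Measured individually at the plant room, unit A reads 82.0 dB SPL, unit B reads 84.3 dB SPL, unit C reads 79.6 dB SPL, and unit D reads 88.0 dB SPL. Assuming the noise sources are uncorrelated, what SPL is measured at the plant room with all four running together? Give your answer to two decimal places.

Uncorrelated sources add in intensity (power), not in dB.
L_total = 10·log₁₀(10^(82.0/10) + 10^(84.3/10) + 10^(79.6/10) + 10^(88.0/10)) = 10·log₁₀(1150000000) = 90.61 dB SPL.

90.61 dB SPL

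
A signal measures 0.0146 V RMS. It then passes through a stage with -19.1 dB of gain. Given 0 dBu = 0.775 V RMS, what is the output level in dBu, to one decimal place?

-53.6 dBu

Input level: 20·log₁₀(0.0146/0.775) = -34.50 dBu.
Output: -34.50 − 19.1 = -53.6 dBu.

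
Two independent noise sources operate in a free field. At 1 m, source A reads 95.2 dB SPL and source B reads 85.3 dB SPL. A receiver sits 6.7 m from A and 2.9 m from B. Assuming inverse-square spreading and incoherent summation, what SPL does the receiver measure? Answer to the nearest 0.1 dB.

At the listener: L_A = 95.2 − 20·log₁₀(6.7) = 78.68 dB; L_B = 85.3 − 20·log₁₀(2.9) = 76.05 dB.
Combined: 10·log₁₀(10^(78.68/10)+10^(76.05/10)) = 80.6 dB SPL.

80.6 dB SPL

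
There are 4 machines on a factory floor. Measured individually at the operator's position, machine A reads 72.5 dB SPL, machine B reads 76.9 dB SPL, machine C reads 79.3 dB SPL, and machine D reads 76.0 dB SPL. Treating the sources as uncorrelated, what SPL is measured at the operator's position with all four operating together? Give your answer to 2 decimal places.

Add the sources as powers (linear), then convert back to dB:
L_total = 10·log₁₀(10^(72.5/10) + 10^(76.9/10) + 10^(79.3/10) + 10^(76.0/10)) = 10·log₁₀(191700000) = 82.83 dB SPL.

82.83 dB SPL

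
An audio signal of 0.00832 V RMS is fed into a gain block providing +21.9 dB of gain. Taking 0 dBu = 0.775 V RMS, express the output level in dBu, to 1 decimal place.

Input level: 20·log₁₀(0.00832/0.775) = -39.38 dBu.
Output: -39.38 + 21.9 = -17.5 dBu.

-17.5 dBu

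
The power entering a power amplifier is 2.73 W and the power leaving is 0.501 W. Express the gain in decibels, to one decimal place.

-7.4 dB

Power is a power quantity, so gain = 10·log₁₀(P_out/P_in).
10·log₁₀(0.501/2.73) = 10·log₁₀(0.1835) = -7.4 dB.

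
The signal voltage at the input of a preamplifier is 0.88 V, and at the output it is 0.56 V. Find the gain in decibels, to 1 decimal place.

-3.9 dB

For a voltage ratio, dB = 20·log₁₀(V₂/V₁).
20·log₁₀(0.56/0.88) = 20·log₁₀(0.6364) = -3.9 dB.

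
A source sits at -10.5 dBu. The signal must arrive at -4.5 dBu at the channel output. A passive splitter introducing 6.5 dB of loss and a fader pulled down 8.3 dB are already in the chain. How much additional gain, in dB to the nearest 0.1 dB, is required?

20.8 dB

The required make-up gain is the shortfall in the dB sum.
G = -4.5 − (-10.5) + 6.5 + 8.3 = 20.8 dB.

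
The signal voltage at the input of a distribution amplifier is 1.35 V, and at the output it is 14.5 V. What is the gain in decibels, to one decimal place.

20.6 dB

For a voltage ratio, dB = 20·log₁₀(V₂/V₁).
20·log₁₀(14.5/1.35) = 20·log₁₀(10.74) = 20.6 dB.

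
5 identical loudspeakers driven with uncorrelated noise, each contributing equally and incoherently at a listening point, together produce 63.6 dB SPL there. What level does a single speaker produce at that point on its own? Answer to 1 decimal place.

56.6 dB SPL

5 equal incoherent sources add 10·log₁₀(5) = 6.99 dB over one source.
L_one = 63.6 − 6.99 = 56.6 dB SPL.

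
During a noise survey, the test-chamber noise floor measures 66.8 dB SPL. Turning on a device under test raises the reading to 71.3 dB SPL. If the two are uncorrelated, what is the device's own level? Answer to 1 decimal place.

69.4 dB SPL

Background correction is a power subtraction:
L_src = 10·log₁₀(10^(71.3/10) − 10^(66.8/10)) = 10·log₁₀(8703000) = 69.4 dB SPL.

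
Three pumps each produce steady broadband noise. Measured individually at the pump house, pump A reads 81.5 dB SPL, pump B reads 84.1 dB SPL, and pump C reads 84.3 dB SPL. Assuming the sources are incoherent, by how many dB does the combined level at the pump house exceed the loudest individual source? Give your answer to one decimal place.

3.9 dB

Add the sources as powers (linear), then convert back to dB:
L_total = 10·log₁₀(10^(81.5/10) + 10^(84.1/10) + 10^(84.3/10)) = 88.24 dB SPL.
Excess over the loudest (84.3 dB): 88.24 − 84.3 = 3.9 dB.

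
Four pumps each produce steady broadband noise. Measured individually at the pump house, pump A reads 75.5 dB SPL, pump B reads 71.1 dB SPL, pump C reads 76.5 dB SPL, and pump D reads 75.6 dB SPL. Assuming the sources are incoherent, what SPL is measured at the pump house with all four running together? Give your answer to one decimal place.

Incoherent sources sum as intensities:
L_total = 10·log₁₀(10^(75.5/10) + 10^(71.1/10) + 10^(76.5/10) + 10^(75.6/10)) = 10·log₁₀(129300000) = 81.1 dB SPL.

81.1 dB SPL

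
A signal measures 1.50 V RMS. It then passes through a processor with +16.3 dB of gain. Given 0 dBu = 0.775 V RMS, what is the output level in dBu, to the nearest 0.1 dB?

Input level: 20·log₁₀(1.50/0.775) = 5.74 dBu.
Output: 5.74 + 16.3 = +22.0 dBu.

+22.0 dBu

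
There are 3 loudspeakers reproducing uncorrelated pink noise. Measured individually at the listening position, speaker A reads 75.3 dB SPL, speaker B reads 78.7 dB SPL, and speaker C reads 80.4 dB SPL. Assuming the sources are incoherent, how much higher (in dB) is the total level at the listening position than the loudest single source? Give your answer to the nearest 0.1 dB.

Add the sources as powers (linear), then convert back to dB:
L_total = 10·log₁₀(10^(75.3/10) + 10^(78.7/10) + 10^(80.4/10)) = 83.38 dB SPL.
Excess over the loudest (80.4 dB): 83.38 − 80.4 = 3.0 dB.

3.0 dB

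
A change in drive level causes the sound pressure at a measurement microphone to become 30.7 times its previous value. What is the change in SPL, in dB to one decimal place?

SPL change from a pressure ratio uses the 20·log₁₀ form:
20·log₁₀(30.7) = 29.7 dB.

29.7 dB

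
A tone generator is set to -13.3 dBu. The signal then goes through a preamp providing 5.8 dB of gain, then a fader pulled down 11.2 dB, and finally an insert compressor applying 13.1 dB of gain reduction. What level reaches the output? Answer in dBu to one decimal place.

Gain stages sum in dB:
-13.3 + 5.8 − 11.2 − 13.1 = -31.8 dBu.

-31.8 dBu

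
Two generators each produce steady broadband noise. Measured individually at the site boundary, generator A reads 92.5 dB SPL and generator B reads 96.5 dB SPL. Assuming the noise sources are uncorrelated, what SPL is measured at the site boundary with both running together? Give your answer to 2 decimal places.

97.96 dB SPL

Incoherent sources sum as intensities:
L_total = 10·log₁₀(10^(92.5/10) + 10^(96.5/10)) = 10·log₁₀(6245000000) = 97.96 dB SPL.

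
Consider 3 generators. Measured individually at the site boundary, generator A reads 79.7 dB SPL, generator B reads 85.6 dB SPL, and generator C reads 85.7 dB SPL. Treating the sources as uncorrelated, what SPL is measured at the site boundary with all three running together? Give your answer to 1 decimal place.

89.2 dB SPL

Uncorrelated sources add in intensity (power), not in dB.
L_total = 10·log₁₀(10^(79.7/10) + 10^(85.6/10) + 10^(85.7/10)) = 10·log₁₀(827900000) = 89.2 dB SPL.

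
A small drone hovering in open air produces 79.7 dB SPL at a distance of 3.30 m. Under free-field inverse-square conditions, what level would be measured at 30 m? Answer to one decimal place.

60.5 dB SPL

Inverse-square spreading gives ΔL = −20·log₁₀(d₂/d₁).
ΔL = −20·log₁₀(30/3.30) = -19.17 dB, so L₂ = 79.7 + (-19.17) = 60.5 dB SPL.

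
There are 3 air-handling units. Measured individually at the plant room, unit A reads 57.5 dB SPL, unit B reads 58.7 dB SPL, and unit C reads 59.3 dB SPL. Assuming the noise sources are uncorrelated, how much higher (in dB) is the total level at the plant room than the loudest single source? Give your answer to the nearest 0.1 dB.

Uncorrelated sources add in intensity (power), not in dB.
L_total = 10·log₁₀(10^(57.5/10) + 10^(58.7/10) + 10^(59.3/10)) = 63.33 dB SPL.
Excess over the loudest (59.3 dB): 63.33 − 59.3 = 4.0 dB.

4.0 dB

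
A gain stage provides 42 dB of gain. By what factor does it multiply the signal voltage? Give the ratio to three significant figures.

126

Voltage ratio = 10^(dB/20).
10^(42/20) = 10^(2.100) = 126.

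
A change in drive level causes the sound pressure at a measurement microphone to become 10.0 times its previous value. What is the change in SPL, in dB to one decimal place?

20.0 dB

Sound pressure is an amplitude quantity: ΔL = 20·log₁₀(p₂/p₁).
20·log₁₀(10.0) = 20.0 dB.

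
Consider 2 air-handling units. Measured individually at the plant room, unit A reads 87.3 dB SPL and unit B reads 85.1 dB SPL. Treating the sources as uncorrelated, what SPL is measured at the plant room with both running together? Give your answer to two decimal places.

89.35 dB SPL

Incoherent sources sum as intensities:
L_total = 10·log₁₀(10^(87.3/10) + 10^(85.1/10)) = 10·log₁₀(860600000) = 89.35 dB SPL.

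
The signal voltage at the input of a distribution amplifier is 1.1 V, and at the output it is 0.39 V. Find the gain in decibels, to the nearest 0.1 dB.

Voltage ratio → dB uses the 20·log₁₀ form:
20·log₁₀(0.39/1.1) = 20·log₁₀(0.3545) = -9.0 dB.

-9.0 dB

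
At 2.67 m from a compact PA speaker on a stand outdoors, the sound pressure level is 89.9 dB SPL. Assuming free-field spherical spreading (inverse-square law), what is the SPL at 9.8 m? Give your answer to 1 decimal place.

Free-field point source: level drops by 20·log₁₀ of the distance ratio.
ΔL = −20·log₁₀(9.8/2.67) = -11.29 dB, so L₂ = 89.9 + (-11.29) = 78.6 dB SPL.

78.6 dB SPL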